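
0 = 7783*0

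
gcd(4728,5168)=8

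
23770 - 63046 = -39276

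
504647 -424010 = 80637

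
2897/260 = 2897/260 = 11.14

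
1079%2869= 1079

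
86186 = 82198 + 3988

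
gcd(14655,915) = 15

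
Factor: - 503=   -  503^1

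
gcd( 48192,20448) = 96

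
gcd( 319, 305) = 1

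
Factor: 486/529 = 2^1* 3^5 * 23^( - 2) 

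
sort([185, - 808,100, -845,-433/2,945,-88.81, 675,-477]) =[ - 845,- 808 , - 477, - 433/2,-88.81, 100, 185, 675, 945]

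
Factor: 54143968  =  2^5*421^1 * 4019^1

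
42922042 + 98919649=141841691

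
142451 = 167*853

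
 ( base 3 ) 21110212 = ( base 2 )1010101001010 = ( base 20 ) DCA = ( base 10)5450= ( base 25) 8i0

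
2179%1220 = 959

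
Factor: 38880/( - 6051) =-2^5 * 3^4 * 5^1 * 2017^ ( - 1)= - 12960/2017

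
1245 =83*15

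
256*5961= 1526016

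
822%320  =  182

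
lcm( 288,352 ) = 3168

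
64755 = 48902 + 15853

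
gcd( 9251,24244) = 319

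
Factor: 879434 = 2^1*19^1 * 23143^1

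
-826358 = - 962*859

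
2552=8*319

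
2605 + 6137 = 8742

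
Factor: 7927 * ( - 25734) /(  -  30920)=101996709/15460 = 2^( - 2)*3^1*5^(-1)*773^(- 1)*4289^1*7927^1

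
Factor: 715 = 5^1*11^1 * 13^1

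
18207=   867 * 21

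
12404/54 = 6202/27 = 229.70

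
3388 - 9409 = - 6021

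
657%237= 183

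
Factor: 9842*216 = 2125872 = 2^4*3^3*7^1*19^1*37^1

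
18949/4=4737 + 1/4  =  4737.25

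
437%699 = 437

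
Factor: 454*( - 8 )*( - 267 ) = 969744 = 2^4*3^1*89^1*227^1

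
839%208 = 7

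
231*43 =9933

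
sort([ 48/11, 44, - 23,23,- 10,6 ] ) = [-23, - 10,48/11,6,23,  44]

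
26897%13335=227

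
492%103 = 80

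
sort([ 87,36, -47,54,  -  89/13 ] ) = [-47, - 89/13,  36,54 , 87]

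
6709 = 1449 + 5260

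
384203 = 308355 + 75848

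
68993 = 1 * 68993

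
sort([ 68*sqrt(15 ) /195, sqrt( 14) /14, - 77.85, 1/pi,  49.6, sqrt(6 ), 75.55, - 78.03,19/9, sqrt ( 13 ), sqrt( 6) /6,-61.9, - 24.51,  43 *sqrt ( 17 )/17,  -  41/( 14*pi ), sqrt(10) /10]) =[ - 78.03, - 77.85, - 61.9, - 24.51,- 41/(14*pi), sqrt( 14) /14, sqrt(10) /10,1/pi , sqrt( 6) /6, 68*sqrt( 15) /195,19/9, sqrt( 6), sqrt(13),43*sqrt( 17)/17,49.6, 75.55 ]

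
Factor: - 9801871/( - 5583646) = 2^(-1)*67^ ( - 1 )*1987^1*4933^1*41669^(  -  1) 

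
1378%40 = 18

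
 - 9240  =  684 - 9924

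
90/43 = 2 + 4/43=2.09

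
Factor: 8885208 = 2^3*3^1 * 370217^1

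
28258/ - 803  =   - 28258/803 = -35.19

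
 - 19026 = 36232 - 55258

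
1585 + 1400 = 2985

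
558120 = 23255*24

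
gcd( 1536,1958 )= 2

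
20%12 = 8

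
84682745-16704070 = 67978675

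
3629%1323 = 983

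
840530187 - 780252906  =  60277281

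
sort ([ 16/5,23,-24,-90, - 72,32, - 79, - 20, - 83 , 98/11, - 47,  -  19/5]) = [ - 90, - 83, - 79 , - 72, - 47, - 24, - 20  ,-19/5,16/5,98/11,23,32 ] 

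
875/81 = 875/81 = 10.80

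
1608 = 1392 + 216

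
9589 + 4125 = 13714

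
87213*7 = 610491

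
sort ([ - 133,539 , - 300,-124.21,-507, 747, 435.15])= [-507, - 300,  -  133, - 124.21, 435.15,539,747 ] 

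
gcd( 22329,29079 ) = 27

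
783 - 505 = 278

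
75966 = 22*3453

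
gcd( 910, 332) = 2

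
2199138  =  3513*626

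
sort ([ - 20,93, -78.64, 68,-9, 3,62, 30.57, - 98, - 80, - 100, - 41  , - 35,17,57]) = [  -  100,-98, - 80,- 78.64 , -41,- 35, - 20  , - 9,3, 17,  30.57, 57, 62, 68 , 93 ]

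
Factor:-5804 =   -  2^2*1451^1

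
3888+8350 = 12238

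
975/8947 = 975/8947= 0.11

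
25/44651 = 25/44651  =  0.00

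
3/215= 3/215 = 0.01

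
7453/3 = 2484 + 1/3  =  2484.33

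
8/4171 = 8/4171 = 0.00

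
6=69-63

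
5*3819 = 19095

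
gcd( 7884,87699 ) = 3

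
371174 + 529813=900987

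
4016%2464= 1552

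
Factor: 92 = 2^2*23^1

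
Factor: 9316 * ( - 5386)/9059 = -2^3* 17^1*137^1 * 2693^1*9059^(  -  1) = -  50175976/9059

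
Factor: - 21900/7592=- 75/26 = -2^(- 1)*3^1 * 5^2*13^ ( - 1 ) 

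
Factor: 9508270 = 2^1*5^1*17^1*55931^1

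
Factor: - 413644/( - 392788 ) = 7^1*17^1*113^ ( - 1 )= 119/113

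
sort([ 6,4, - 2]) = [ - 2,4, 6]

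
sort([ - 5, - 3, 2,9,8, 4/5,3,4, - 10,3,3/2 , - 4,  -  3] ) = [ - 10, - 5,-4, - 3,  -  3,4/5, 3/2,2,3,3, 4, 8, 9 ] 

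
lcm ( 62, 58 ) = 1798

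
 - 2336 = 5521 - 7857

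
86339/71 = 1216 + 3/71 = 1216.04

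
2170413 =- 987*( - 2199)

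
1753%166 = 93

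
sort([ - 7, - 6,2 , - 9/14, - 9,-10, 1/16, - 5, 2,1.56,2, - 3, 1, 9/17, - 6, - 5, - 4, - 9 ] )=[ - 10, - 9, - 9, -7, - 6, - 6, - 5, - 5, - 4, - 3, - 9/14,1/16, 9/17,1,1.56,2,2, 2 ] 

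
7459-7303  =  156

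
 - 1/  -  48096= 1/48096 = 0.00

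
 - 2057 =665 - 2722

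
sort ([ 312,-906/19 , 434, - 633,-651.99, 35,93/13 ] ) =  [ - 651.99, - 633, - 906/19, 93/13, 35, 312,434]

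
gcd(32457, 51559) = 1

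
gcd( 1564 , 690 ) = 46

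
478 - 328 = 150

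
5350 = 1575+3775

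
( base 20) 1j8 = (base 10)788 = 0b1100010100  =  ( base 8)1424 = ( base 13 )488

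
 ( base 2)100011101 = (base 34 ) 8d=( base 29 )9O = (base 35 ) 85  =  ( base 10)285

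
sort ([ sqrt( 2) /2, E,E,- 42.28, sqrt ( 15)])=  [ - 42.28 , sqrt( 2 ) /2,E,E,sqrt( 15)] 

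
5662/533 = 5662/533 = 10.62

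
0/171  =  0  =  0.00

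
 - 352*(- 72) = 25344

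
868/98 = 8 + 6/7  =  8.86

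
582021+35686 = 617707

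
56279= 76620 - 20341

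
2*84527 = 169054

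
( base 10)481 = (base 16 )1E1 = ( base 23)KL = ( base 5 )3411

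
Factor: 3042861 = 3^1*1014287^1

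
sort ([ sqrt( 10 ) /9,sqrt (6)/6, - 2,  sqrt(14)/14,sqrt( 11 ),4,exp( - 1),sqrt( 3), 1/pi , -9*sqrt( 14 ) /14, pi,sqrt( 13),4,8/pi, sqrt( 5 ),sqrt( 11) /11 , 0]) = [ - 9*sqrt(14 ) /14, - 2, 0,sqrt(14 )/14,sqrt( 11) /11, 1/pi,sqrt( 10)/9,exp( - 1),  sqrt ( 6) /6, sqrt( 3 ) , sqrt( 5),8/pi , pi,  sqrt( 11),sqrt( 13),4, 4]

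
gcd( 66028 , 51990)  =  2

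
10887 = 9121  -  -1766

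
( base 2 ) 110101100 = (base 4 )12230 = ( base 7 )1151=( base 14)228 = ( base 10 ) 428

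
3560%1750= 60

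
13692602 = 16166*847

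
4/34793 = 4/34793 = 0.00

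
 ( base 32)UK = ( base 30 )12k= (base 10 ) 980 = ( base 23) 1JE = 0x3d4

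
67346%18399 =12149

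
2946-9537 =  - 6591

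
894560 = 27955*32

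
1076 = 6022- 4946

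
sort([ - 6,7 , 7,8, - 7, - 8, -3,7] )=[ - 8, - 7, - 6, - 3,7 , 7,7, 8]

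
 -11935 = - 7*1705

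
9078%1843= 1706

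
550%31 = 23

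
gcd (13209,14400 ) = 3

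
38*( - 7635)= - 290130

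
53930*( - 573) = - 30901890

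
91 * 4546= 413686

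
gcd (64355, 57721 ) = 1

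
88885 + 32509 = 121394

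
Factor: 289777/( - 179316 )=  -989/612 =-  2^ ( - 2 )*3^( - 2 )*  17^( - 1)*23^1*43^1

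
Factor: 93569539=7^1*53^1*252209^1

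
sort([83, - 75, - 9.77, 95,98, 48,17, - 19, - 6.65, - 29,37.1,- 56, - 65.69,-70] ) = [ - 75, - 70, - 65.69, - 56, - 29, - 19, - 9.77, - 6.65,17,37.1,48,83,95, 98 ] 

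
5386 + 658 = 6044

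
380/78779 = 380/78779 = 0.00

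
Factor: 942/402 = 157/67= 67^( - 1)*157^1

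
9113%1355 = 983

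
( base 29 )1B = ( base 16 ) 28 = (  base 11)37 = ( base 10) 40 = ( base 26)1e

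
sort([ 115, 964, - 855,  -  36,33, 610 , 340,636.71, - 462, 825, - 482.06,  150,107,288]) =[ - 855, - 482.06, -462, - 36,33,107, 115,150,288,340,610,  636.71, 825,964]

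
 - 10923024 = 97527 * (  -  112)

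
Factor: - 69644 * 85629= - 2^2* 3^1*17^1*23^2*73^1*757^1 = -5963546076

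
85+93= 178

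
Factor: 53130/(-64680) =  - 2^( - 2 )*7^ (-1)* 23^1 = - 23/28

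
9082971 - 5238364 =3844607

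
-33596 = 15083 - 48679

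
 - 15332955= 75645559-90978514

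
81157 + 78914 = 160071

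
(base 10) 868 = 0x364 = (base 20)238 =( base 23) 1eh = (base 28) 130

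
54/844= 27/422 = 0.06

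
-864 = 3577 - 4441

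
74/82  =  37/41  =  0.90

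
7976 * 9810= 78244560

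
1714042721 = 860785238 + 853257483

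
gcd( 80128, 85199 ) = 1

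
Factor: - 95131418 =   -  2^1*103^1*461803^1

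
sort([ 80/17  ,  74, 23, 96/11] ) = [ 80/17,96/11,  23, 74]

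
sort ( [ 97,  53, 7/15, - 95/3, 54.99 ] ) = [-95/3, 7/15, 53,54.99, 97]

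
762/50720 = 381/25360 =0.02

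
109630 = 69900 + 39730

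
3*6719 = 20157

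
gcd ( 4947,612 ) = 51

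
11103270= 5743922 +5359348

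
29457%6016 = 5393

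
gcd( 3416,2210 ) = 2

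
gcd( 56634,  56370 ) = 6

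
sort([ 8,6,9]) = [ 6,8,9]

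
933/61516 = 933/61516 = 0.02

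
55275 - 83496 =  -28221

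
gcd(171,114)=57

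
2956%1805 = 1151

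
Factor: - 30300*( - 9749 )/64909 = 295394700/64909 = 2^2*3^1 * 5^2*13^( - 1)*101^1*4993^( - 1 )*9749^1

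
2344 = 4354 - 2010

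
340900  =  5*68180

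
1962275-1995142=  - 32867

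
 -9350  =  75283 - 84633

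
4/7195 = 4/7195 = 0.00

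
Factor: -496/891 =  - 2^4*3^( - 4 ) * 11^ ( - 1 )*31^1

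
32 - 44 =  - 12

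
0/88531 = 0  =  0.00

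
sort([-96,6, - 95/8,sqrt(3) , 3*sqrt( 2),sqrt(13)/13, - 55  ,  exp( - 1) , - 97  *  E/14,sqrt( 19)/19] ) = [ - 96, - 55,-97*E/14 , - 95/8,sqrt (19) /19 , sqrt( 13 )/13,exp(-1 ),sqrt(3),3*sqrt(2),6 ]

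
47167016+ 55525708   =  102692724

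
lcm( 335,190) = 12730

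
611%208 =195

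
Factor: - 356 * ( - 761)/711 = 2^2 * 3^( - 2 ) * 79^( - 1)*89^1 * 761^1 = 270916/711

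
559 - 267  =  292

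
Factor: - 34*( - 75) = 2^1*3^1*5^2 * 17^1 = 2550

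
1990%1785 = 205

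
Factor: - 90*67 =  - 6030 = - 2^1*3^2*5^1*67^1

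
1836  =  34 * 54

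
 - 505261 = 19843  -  525104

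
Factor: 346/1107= 2^1 * 3^( - 3 )*41^( - 1 ) *173^1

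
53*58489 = 3099917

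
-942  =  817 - 1759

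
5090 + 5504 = 10594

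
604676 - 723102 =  - 118426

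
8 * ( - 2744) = -21952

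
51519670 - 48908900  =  2610770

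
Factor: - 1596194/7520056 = -2^( - 2) * 41^( - 1)*101^(-1)*227^( - 1 )*798097^1 = -798097/3760028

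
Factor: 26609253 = 3^1*11^1*19^1*31^1*37^2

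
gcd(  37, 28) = 1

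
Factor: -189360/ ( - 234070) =2^3 * 3^2 * 89^( - 1 ) = 72/89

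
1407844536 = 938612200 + 469232336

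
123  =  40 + 83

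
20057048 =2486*8068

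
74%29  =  16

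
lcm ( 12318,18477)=36954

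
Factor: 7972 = 2^2*1993^1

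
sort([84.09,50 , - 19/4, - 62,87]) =[- 62, - 19/4,50, 84.09,87]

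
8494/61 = 139+15/61 = 139.25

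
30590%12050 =6490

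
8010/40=200 + 1/4= 200.25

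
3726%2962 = 764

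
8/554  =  4/277 = 0.01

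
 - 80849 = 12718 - 93567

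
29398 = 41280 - 11882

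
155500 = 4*38875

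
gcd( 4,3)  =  1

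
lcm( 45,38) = 1710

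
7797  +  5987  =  13784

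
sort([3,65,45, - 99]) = [ - 99,3,45,65]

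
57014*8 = 456112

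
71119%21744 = 5887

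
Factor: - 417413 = -251^1*1663^1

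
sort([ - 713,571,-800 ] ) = [  -  800, - 713,571 ] 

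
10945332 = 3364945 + 7580387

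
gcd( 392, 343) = 49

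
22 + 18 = 40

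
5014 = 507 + 4507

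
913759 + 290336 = 1204095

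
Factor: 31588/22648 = 2^( - 1)*19^ (- 1 ) * 53^1= 53/38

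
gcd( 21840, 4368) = 4368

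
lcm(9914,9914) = 9914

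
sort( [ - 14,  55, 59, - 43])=[ - 43, - 14,55,59]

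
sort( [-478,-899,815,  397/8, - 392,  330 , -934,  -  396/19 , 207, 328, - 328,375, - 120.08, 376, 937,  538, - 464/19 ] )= [ - 934, - 899,  -  478, - 392, - 328, - 120.08, - 464/19, - 396/19, 397/8,207,328,  330,  375,  376 , 538,  815, 937 ]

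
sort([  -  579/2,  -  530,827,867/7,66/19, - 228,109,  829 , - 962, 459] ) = [ - 962, - 530, - 579/2 ,- 228,66/19, 109 , 867/7,  459,827,829]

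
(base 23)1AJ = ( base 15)36D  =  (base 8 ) 1412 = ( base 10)778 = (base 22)1d8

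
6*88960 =533760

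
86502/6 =14417   =  14417.00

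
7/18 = 7/18 =0.39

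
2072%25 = 22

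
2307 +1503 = 3810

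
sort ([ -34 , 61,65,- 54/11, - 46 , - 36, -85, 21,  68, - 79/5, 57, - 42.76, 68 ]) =[ - 85, - 46 , - 42.76, - 36, - 34, - 79/5, - 54/11, 21,57,61, 65, 68,68 ] 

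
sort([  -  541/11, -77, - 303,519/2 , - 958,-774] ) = [ - 958, -774,-303, - 77,-541/11 , 519/2 ] 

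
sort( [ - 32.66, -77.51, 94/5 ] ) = [-77.51 , - 32.66, 94/5 ]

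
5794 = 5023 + 771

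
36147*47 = 1698909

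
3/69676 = 3/69676 = 0.00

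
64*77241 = 4943424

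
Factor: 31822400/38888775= 1272896/1555551 = 2^6*3^( -3)*17^( - 1)*3389^( - 1) * 19889^1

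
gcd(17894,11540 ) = 2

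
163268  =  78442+84826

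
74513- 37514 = 36999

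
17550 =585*30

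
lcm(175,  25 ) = 175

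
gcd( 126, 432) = 18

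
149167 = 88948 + 60219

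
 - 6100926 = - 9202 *663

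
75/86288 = 75/86288  =  0.00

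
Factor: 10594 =2^1*5297^1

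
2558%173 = 136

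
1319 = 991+328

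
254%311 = 254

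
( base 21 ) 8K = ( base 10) 188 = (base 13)116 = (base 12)138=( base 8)274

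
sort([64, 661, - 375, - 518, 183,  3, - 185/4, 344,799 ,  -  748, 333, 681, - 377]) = [ - 748, - 518, - 377, - 375 , - 185/4, 3, 64,183, 333, 344 , 661, 681, 799]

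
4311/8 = 4311/8 = 538.88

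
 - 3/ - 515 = 3/515=0.01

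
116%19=2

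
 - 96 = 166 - 262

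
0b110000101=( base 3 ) 112102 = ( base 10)389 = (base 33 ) bq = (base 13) 23c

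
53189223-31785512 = 21403711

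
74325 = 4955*15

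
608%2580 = 608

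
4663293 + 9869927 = 14533220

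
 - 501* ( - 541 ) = 271041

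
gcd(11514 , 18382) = 202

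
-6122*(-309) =1891698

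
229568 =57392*4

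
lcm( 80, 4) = 80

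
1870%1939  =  1870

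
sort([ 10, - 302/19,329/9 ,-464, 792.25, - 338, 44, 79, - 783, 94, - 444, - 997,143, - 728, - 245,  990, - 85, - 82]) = [  -  997,-783,  -  728,-464, - 444  , - 338,-245, - 85, - 82, - 302/19,10, 329/9,44 , 79, 94, 143, 792.25,990]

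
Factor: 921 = 3^1*307^1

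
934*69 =64446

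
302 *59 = 17818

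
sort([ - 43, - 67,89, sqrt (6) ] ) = [ - 67, - 43, sqrt(6),89 ] 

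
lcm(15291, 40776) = 122328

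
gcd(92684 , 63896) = 4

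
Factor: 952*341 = 324632= 2^3*7^1*11^1*17^1*31^1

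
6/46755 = 2/15585 = 0.00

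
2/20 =1/10 = 0.10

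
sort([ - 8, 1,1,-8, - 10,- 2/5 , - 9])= [ - 10,-9, - 8, -8, - 2/5,1, 1]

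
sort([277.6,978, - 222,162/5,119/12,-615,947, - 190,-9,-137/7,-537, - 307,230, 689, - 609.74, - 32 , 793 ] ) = [ - 615, - 609.74 ,-537, - 307,  -  222,-190, - 32, - 137/7,- 9,  119/12,162/5,230 , 277.6, 689,793,947,978 ]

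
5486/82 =2743/41 = 66.90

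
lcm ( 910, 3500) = 45500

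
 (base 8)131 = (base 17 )54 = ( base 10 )89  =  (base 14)65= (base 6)225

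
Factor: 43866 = 2^1* 3^2 * 2437^1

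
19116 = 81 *236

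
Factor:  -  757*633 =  - 479181 =-3^1*211^1*757^1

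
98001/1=98001 = 98001.00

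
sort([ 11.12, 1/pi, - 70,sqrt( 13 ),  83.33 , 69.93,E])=[-70,1/pi,E,  sqrt( 13),11.12, 69.93,  83.33 ] 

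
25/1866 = 25/1866 = 0.01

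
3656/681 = 3656/681= 5.37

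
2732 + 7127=9859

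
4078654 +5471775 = 9550429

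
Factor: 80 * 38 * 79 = 240160 = 2^5 * 5^1 *19^1 * 79^1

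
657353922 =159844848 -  - 497509074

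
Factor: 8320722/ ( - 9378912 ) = -2^(  -  4)*151^ ( - 1 ) *647^(- 1) * 1386787^1 = - 1386787/1563152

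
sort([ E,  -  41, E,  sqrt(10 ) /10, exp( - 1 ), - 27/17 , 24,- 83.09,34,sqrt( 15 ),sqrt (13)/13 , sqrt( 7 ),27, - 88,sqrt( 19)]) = [ - 88, - 83.09, - 41, - 27/17,sqrt (13 )/13,sqrt (10 )/10, exp( -1),  sqrt( 7),E, E, sqrt( 15 ) , sqrt( 19),24,27,34]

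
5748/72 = 79+ 5/6=79.83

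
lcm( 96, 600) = 2400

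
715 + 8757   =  9472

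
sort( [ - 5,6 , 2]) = [ - 5,2, 6]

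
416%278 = 138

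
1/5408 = 1/5408 = 0.00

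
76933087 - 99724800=  -  22791713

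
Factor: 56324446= 2^1 * 28162223^1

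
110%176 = 110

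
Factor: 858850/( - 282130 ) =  - 965/317 = -5^1  *  193^1*317^( - 1 ) 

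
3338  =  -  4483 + 7821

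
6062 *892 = 5407304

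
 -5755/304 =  - 5755/304 = -18.93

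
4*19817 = 79268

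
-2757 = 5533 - 8290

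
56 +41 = 97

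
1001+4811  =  5812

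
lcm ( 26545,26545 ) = 26545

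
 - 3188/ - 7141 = 3188/7141 = 0.45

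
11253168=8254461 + 2998707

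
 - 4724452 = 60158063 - 64882515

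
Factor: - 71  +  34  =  -37^1 = -37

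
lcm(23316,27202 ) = 163212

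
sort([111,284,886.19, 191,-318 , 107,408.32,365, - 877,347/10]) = [  -  877,-318, 347/10,  107,111, 191 , 284,365,408.32,886.19]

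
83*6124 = 508292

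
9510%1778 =620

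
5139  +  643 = 5782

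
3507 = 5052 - 1545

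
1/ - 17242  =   - 1 + 17241/17242 = - 0.00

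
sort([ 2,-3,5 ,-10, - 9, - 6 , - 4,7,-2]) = [ - 10, - 9, - 6, - 4,-3,-2,  2, 5  ,  7] 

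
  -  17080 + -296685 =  - 313765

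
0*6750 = 0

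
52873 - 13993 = 38880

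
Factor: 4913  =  17^3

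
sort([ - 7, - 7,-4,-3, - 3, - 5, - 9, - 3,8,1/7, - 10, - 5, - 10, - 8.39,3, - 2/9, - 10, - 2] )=[-10,-10, - 10,-9, - 8.39 ,-7, - 7, - 5, - 5, - 4, - 3, - 3,  -  3 , - 2, - 2/9, 1/7,3,8]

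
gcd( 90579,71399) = 1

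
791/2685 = 791/2685 = 0.29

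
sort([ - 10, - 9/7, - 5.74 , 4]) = [-10,-5.74, - 9/7,4 ] 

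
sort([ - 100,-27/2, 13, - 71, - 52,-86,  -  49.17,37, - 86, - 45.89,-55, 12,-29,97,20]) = [ - 100, - 86, - 86,-71, - 55,-52,-49.17,  -  45.89, - 29,-27/2,  12,13,20,37,97]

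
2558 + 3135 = 5693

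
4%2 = 0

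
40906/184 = 222 + 29/92  =  222.32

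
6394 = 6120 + 274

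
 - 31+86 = 55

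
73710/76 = 36855/38 = 969.87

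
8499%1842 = 1131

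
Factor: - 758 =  - 2^1*379^1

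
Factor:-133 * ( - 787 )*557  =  7^1*19^1*557^1 * 787^1 = 58301747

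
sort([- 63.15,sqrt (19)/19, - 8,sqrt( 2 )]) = [ - 63.15, - 8,sqrt(19) /19 , sqrt( 2)] 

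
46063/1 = 46063 =46063.00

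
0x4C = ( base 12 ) 64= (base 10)76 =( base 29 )2i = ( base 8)114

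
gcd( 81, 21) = 3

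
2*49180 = 98360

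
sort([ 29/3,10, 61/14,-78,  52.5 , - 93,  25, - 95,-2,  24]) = [ - 95, - 93,-78, - 2, 61/14, 29/3,  10, 24, 25 , 52.5]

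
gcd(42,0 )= 42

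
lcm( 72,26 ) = 936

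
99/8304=33/2768 = 0.01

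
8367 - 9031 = -664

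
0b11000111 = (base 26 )7h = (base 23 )8F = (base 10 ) 199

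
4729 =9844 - 5115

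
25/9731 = 25/9731=0.00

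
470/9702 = 235/4851 = 0.05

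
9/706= 9/706 = 0.01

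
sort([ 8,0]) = [ 0,8] 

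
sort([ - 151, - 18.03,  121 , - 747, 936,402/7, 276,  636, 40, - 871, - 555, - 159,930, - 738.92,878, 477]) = [ - 871 ,-747, - 738.92, - 555,- 159,-151, - 18.03, 40,  402/7 , 121, 276,477,636,878, 930 , 936]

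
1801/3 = 1801/3 = 600.33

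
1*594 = 594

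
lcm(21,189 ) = 189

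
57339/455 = 57339/455 = 126.02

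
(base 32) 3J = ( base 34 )3D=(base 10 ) 115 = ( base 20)5F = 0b1110011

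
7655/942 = 8 + 119/942 = 8.13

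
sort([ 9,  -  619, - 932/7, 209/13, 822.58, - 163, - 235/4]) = [ - 619,-163 ,-932/7, - 235/4, 9,  209/13, 822.58] 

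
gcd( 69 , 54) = 3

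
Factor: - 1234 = -2^1*617^1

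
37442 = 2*18721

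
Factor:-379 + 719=2^2*5^1*17^1 = 340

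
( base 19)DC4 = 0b1001100111101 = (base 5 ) 124200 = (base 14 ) 1B1B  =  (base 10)4925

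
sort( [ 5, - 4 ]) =[ - 4, 5] 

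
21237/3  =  7079  =  7079.00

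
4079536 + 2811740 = 6891276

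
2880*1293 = 3723840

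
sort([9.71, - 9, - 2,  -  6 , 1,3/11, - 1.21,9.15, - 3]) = [ - 9, - 6, - 3, - 2, - 1.21, 3/11, 1,9.15,9.71]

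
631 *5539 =3495109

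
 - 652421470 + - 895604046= - 1548025516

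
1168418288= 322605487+845812801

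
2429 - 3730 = - 1301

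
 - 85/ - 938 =85/938 = 0.09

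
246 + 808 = 1054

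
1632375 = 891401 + 740974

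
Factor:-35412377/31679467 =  - 7^1*11^1 * 13^1* 17^1*2081^1*31679467^( - 1 ) 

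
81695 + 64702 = 146397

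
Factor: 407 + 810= 1217 = 1217^1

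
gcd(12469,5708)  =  1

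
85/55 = 17/11= 1.55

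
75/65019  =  25/21673 = 0.00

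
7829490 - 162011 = 7667479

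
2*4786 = 9572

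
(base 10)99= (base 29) 3C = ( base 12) 83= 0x63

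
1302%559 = 184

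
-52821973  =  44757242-97579215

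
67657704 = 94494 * 716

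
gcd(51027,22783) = 1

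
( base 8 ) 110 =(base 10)72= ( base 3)2200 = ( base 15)4C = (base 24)30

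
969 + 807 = 1776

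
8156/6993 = 8156/6993 = 1.17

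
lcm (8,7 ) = 56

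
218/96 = 2 + 13/48 = 2.27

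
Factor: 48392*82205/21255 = 795612872/4251 = 2^3*3^( - 1)*13^( - 1 )*23^1 * 41^1*109^( - 1 )*263^1*401^1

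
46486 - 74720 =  - 28234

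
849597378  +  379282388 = 1228879766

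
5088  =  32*159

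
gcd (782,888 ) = 2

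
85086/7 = 85086/7  =  12155.14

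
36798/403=91 + 125/403  =  91.31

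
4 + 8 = 12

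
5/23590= 1/4718 = 0.00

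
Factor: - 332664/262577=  - 2^3 * 3^1*7^( - 1)*83^1*167^1*37511^( - 1) 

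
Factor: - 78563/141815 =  - 5^( - 1)*113^( - 1) * 313^1 = - 313/565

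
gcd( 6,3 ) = 3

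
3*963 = 2889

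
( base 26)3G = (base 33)2s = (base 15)64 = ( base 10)94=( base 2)1011110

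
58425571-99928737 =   -  41503166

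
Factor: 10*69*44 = 2^3*3^1 * 5^1*11^1*23^1 = 30360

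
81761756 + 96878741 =178640497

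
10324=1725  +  8599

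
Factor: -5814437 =- 19^1*306023^1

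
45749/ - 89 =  - 45749/89 = - 514.03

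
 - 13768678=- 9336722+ - 4431956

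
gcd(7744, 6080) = 64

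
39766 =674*59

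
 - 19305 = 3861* (-5 ) 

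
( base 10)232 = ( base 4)3220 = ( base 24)9G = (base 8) 350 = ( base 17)DB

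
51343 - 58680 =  - 7337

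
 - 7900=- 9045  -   - 1145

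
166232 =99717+66515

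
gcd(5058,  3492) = 18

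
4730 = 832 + 3898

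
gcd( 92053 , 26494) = 13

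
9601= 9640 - 39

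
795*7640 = 6073800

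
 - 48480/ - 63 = 16160/21  =  769.52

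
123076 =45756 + 77320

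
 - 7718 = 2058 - 9776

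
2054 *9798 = 20125092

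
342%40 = 22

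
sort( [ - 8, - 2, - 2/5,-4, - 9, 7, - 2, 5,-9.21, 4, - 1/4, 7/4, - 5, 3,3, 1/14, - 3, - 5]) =[-9.21, - 9, - 8, - 5, - 5, - 4, - 3, - 2, - 2, - 2/5, - 1/4, 1/14,7/4 , 3,3,  4,5,  7] 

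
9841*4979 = 48998339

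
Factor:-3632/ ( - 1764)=908/441 = 2^2* 3^(-2)*7^ ( -2 )*227^1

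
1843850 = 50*36877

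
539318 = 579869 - 40551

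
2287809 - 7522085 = - 5234276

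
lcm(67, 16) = 1072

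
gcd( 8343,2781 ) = 2781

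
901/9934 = 901/9934 =0.09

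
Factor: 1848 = 2^3 * 3^1*7^1 * 11^1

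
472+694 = 1166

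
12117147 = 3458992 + 8658155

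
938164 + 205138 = 1143302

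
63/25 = 63/25=   2.52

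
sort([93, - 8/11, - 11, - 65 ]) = [ - 65, - 11, - 8/11,  93 ] 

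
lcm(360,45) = 360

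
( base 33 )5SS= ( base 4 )1203331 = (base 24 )B2D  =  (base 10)6397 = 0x18FD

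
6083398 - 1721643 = 4361755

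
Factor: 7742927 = 23^1*336649^1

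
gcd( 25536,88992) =96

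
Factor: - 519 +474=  - 3^2 *5^1 = -45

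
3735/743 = 3735/743 = 5.03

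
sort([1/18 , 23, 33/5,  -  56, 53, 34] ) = [ - 56, 1/18,  33/5, 23, 34, 53] 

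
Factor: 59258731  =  7^1*8465533^1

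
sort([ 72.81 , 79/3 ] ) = [ 79/3,72.81] 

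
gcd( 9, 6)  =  3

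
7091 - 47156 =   -  40065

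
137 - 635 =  - 498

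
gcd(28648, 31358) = 2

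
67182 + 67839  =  135021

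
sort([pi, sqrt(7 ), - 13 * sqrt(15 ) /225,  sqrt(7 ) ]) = [-13* sqrt(15)/225 , sqrt( 7) , sqrt(7),pi]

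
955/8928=955/8928  =  0.11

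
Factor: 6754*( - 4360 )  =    -  2^4*5^1*11^1*109^1*307^1 = - 29447440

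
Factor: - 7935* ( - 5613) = 44539155= 3^2*5^1*23^2*1871^1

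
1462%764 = 698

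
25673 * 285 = 7316805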